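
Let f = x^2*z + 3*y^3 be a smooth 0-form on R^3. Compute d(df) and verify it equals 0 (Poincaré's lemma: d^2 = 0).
d(df) = 0

Step 1: df = sum_i (∂f/∂x_i) dx_i = (2*x*z) dx + (9*y^2) dy + (x^2) dz.
Step 2: Apply d again. Using the 1-form formula, the coefficient of dx ∧ dy in d(df) is ∂^2 f/∂x ∂y - ∂^2 f/∂y ∂x = (0) - (0) = 0 (equality of mixed partials for smooth f).
Similarly for dx ∧ dz and dy ∧ dz — all coefficients vanish. So d(df) = 0.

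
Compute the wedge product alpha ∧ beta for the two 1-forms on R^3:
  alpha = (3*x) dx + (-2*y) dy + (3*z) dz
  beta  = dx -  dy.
alpha ∧ beta = (-3*x + 2*y) dx ∧ dy + (-3*z) dx ∧ dz + (3*z) dy ∧ dz

Distribute the wedge, using dx_i ∧ dx_j = -dx_j ∧ dx_i and dx_i ∧ dx_i = 0. For each pair (i, j) with i < j, the coefficient of dx_i ∧ dx_j in alpha ∧ beta is (alpha_i * beta_j - alpha_j * beta_i). Collecting: alpha ∧ beta = (-3*x + 2*y) dx ∧ dy + (-3*z) dx ∧ dz + (3*z) dy ∧ dz.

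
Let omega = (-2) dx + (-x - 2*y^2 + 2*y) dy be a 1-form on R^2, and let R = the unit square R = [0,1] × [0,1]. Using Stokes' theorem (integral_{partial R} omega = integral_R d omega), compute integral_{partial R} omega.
integral_(partial R) omega = -1

Stokes: integral_partial_R omega = integral_R d omega with d omega = (∂Q/∂x - ∂P/∂y) dx ∧ dy.
  ∂Q/∂x = -1
  ∂P/∂y = 0
  integrand = ∂Q/∂x - ∂P/∂y = -1.
Integrating over R: integral_0^1 integral_0^1 (-1) dx dy = -1.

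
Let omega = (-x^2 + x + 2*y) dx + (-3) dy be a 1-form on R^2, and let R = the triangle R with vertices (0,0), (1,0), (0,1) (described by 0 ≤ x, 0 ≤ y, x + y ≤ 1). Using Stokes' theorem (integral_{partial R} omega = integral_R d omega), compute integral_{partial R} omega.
integral_(partial R) omega = -1

Stokes: integral_partial_R omega = integral_R d omega with d omega = (∂Q/∂x - ∂P/∂y) dx ∧ dy.
  ∂Q/∂x = 0
  ∂P/∂y = 2
  integrand = ∂Q/∂x - ∂P/∂y = -2.
Integrating over R: integral_0^1 integral_0^{1-x} (-2) dy dx = -1.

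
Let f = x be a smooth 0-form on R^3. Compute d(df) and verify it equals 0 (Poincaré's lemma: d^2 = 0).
d(df) = 0

Step 1: df = sum_i (∂f/∂x_i) dx_i = (1) dx + (0) dy + (0) dz.
Step 2: Apply d again. Using the 1-form formula, the coefficient of dx ∧ dy in d(df) is ∂^2 f/∂x ∂y - ∂^2 f/∂y ∂x = (0) - (0) = 0 (equality of mixed partials for smooth f).
Similarly for dx ∧ dz and dy ∧ dz — all coefficients vanish. So d(df) = 0.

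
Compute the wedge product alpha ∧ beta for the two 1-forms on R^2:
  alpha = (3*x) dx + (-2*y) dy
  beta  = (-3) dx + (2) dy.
alpha ∧ beta = (6*x - 6*y) dx ∧ dy

Distribute the wedge, using dx_i ∧ dx_j = -dx_j ∧ dx_i and dx_i ∧ dx_i = 0. For each pair (i, j) with i < j, the coefficient of dx_i ∧ dx_j in alpha ∧ beta is (alpha_i * beta_j - alpha_j * beta_i). Collecting: alpha ∧ beta = (6*x - 6*y) dx ∧ dy.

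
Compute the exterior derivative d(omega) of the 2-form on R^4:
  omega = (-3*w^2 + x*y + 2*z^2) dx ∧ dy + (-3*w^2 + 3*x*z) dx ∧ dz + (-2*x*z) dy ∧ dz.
d(omega) = (2*z) dx ∧ dy ∧ dz + (-6*w) dx ∧ dy ∧ dw + (-6*w) dx ∧ dz ∧ dw

For a 2-form omega = sum_{i<j} g_{ij} dx_i ∧ dx_j, the exterior derivative is
  d(omega) = sum_{i<j} d(g_{ij}) ∧ dx_i ∧ dx_j = sum_{i<j, k} (∂g_{ij}/∂x_k) dx_k ∧ dx_i ∧ dx_j.
Expand each term, using dx_k ∧ dx_i ∧ dx_j = sgn(permutation) dx_{(a)} ∧ dx_{(b)} ∧ dx_{(c)} with (a < b < c) sorted:
  d(-3*w^2 + x*y + 2*z^2) includes (∂/∂z)(-3*w^2 + x*y + 2*z^2) dz = (4*z) dz, which multiplied by dx ∧ dy gives (4*z) dx ∧ dy ∧ dz
  d(-3*w^2 + x*y + 2*z^2) includes (∂/∂w)(-3*w^2 + x*y + 2*z^2) dw = (-6*w) dw, which multiplied by dx ∧ dy gives (-6*w) dx ∧ dy ∧ dw
  d(-3*w^2 + 3*x*z) includes (∂/∂w)(-3*w^2 + 3*x*z) dw = (-6*w) dw, which multiplied by dx ∧ dz gives (-6*w) dx ∧ dz ∧ dw
  d(-2*x*z) includes (∂/∂x)(-2*x*z) dx = (-2*z) dx, which multiplied by dy ∧ dz gives (-2*z) dx ∧ dy ∧ dz
Collecting like 3-forms: d(omega) = (2*z) dx ∧ dy ∧ dz + (-6*w) dx ∧ dy ∧ dw + (-6*w) dx ∧ dz ∧ dw.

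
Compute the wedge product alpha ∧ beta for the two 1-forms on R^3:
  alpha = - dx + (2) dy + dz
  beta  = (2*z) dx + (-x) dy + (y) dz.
alpha ∧ beta = (x - 4*z) dx ∧ dy + (-y - 2*z) dx ∧ dz + (x + 2*y) dy ∧ dz

Distribute the wedge, using dx_i ∧ dx_j = -dx_j ∧ dx_i and dx_i ∧ dx_i = 0. For each pair (i, j) with i < j, the coefficient of dx_i ∧ dx_j in alpha ∧ beta is (alpha_i * beta_j - alpha_j * beta_i). Collecting: alpha ∧ beta = (x - 4*z) dx ∧ dy + (-y - 2*z) dx ∧ dz + (x + 2*y) dy ∧ dz.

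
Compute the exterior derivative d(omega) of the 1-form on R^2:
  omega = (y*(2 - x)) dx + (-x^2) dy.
d(omega) = (-x - 2) dx ∧ dy

For a 1-form omega = sum_i f_i dx_i, the exterior derivative is
  d(omega) = sum_{i < j} (∂f_j/∂x_i - ∂f_i/∂x_j) dx_i ∧ dx_j.
  coefficient of dx ∧ dy: ∂f_2/∂x - ∂f_1/∂y = ∂(-x^2)/∂x - ∂(y*(2 - x))/∂y = -x - 2
Assembling: d(omega) = (-x - 2) dx ∧ dy.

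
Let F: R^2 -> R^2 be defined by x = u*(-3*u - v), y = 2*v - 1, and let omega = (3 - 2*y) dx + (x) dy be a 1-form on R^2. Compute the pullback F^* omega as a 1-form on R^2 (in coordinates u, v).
F^* omega = (24*u*v - 30*u + 4*v^2 - 5*v) du + (u*(-6*u + 2*v - 5)) dv

Using F^*(f dg) = (f ∘ F) d(g ∘ F), substitute each coordinate x_i by F_i(u, v) in f_i, and replace dx_i by d F_i = (∂F_i/∂u) du + (∂F_i/∂v) dv.
  For the x component: f_1(F) = 5 - 4*v; d F_1 = (-6*u - v) du + (-u) dv
  For the y component: f_2(F) = u*(-3*u - v); d F_2 = (0) du + (2) dv
Combining and collecting du, dv coefficients:
  coeff of du: 24*u*v - 30*u + 4*v^2 - 5*v
  coeff of dv: u*(-6*u + 2*v - 5)
F^* omega = (24*u*v - 30*u + 4*v^2 - 5*v) du + (u*(-6*u + 2*v - 5)) dv.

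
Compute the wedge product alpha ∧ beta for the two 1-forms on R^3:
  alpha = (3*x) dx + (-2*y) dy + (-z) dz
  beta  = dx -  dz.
alpha ∧ beta = (-3*x + z) dx ∧ dz + (2*y) dx ∧ dy + (2*y) dy ∧ dz

Distribute the wedge, using dx_i ∧ dx_j = -dx_j ∧ dx_i and dx_i ∧ dx_i = 0. For each pair (i, j) with i < j, the coefficient of dx_i ∧ dx_j in alpha ∧ beta is (alpha_i * beta_j - alpha_j * beta_i). Collecting: alpha ∧ beta = (-3*x + z) dx ∧ dz + (2*y) dx ∧ dy + (2*y) dy ∧ dz.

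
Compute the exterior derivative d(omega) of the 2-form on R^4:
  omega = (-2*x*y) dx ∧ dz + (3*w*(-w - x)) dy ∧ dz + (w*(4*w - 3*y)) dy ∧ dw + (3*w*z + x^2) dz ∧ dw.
d(omega) = (-3*w + 2*x) dx ∧ dy ∧ dz + (-6*w - 3*x) dy ∧ dz ∧ dw + (2*x) dx ∧ dz ∧ dw

For a 2-form omega = sum_{i<j} g_{ij} dx_i ∧ dx_j, the exterior derivative is
  d(omega) = sum_{i<j} d(g_{ij}) ∧ dx_i ∧ dx_j = sum_{i<j, k} (∂g_{ij}/∂x_k) dx_k ∧ dx_i ∧ dx_j.
Expand each term, using dx_k ∧ dx_i ∧ dx_j = sgn(permutation) dx_{(a)} ∧ dx_{(b)} ∧ dx_{(c)} with (a < b < c) sorted:
  d(-2*x*y) includes (∂/∂y)(-2*x*y) dy = (-2*x) dy, which multiplied by dx ∧ dz gives (2*x) dx ∧ dy ∧ dz
  d(3*w*(-w - x)) includes (∂/∂x)(3*w*(-w - x)) dx = (-3*w) dx, which multiplied by dy ∧ dz gives (-3*w) dx ∧ dy ∧ dz
  d(3*w*(-w - x)) includes (∂/∂w)(3*w*(-w - x)) dw = (-6*w - 3*x) dw, which multiplied by dy ∧ dz gives (-6*w - 3*x) dy ∧ dz ∧ dw
  d(3*w*z + x^2) includes (∂/∂x)(3*w*z + x^2) dx = (2*x) dx, which multiplied by dz ∧ dw gives (2*x) dx ∧ dz ∧ dw
Collecting like 3-forms: d(omega) = (-3*w + 2*x) dx ∧ dy ∧ dz + (-6*w - 3*x) dy ∧ dz ∧ dw + (2*x) dx ∧ dz ∧ dw.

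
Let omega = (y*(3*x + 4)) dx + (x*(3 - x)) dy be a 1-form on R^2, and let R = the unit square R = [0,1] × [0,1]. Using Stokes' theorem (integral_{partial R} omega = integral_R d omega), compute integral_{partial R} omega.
integral_(partial R) omega = -7/2

Stokes: integral_partial_R omega = integral_R d omega with d omega = (∂Q/∂x - ∂P/∂y) dx ∧ dy.
  ∂Q/∂x = 3 - 2*x
  ∂P/∂y = 3*x + 4
  integrand = ∂Q/∂x - ∂P/∂y = -5*x - 1.
Integrating over R: integral_0^1 integral_0^1 (-5*x - 1) dx dy = -7/2.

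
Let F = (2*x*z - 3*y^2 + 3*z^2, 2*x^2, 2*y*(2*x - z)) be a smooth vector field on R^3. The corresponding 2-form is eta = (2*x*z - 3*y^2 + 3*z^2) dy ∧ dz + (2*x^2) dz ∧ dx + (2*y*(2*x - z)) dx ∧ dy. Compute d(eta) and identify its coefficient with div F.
d(eta) = (-2*y + 2*z) dx ∧ dy ∧ dz; div F = -2*y + 2*z

For a 2-form in R^3 of the form above, applying d gives a 3-form with coefficient ∂P/∂x + ∂Q/∂y + ∂R/∂z:
  ∂P/∂x = 2*z
  ∂Q/∂y = 0
  ∂R/∂z = -2*y
Sum = -2*y + 2*z, which is exactly div F.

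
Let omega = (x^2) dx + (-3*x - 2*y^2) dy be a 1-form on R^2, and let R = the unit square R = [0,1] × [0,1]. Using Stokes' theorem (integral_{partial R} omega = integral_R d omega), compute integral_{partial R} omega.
integral_(partial R) omega = -3

Stokes: integral_partial_R omega = integral_R d omega with d omega = (∂Q/∂x - ∂P/∂y) dx ∧ dy.
  ∂Q/∂x = -3
  ∂P/∂y = 0
  integrand = ∂Q/∂x - ∂P/∂y = -3.
Integrating over R: integral_0^1 integral_0^1 (-3) dx dy = -3.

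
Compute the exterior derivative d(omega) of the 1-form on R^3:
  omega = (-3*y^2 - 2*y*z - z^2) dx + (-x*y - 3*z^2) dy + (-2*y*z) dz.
d(omega) = (5*y + 2*z) dx ∧ dy + (2*y + 2*z) dx ∧ dz + (4*z) dy ∧ dz

For a 1-form omega = sum_i f_i dx_i, the exterior derivative is
  d(omega) = sum_{i < j} (∂f_j/∂x_i - ∂f_i/∂x_j) dx_i ∧ dx_j.
  coefficient of dx ∧ dy: ∂f_2/∂x - ∂f_1/∂y = ∂(-x*y - 3*z^2)/∂x - ∂(-3*y^2 - 2*y*z - z^2)/∂y = 5*y + 2*z
  coefficient of dx ∧ dz: ∂f_3/∂x - ∂f_1/∂z = ∂(-2*y*z)/∂x - ∂(-3*y^2 - 2*y*z - z^2)/∂z = 2*y + 2*z
  coefficient of dy ∧ dz: ∂f_3/∂y - ∂f_2/∂z = ∂(-2*y*z)/∂y - ∂(-x*y - 3*z^2)/∂z = 4*z
Assembling: d(omega) = (5*y + 2*z) dx ∧ dy + (2*y + 2*z) dx ∧ dz + (4*z) dy ∧ dz.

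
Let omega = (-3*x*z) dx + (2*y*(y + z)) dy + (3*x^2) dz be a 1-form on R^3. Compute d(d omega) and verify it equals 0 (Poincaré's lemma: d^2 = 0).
d(d omega) = 0

Step 1: d omega = sum_{i<j} (∂f_j/∂x_i - ∂f_i/∂x_j) dx_i ∧ dx_j:
  coeff of dx ∧ dy: 0
  coeff of dx ∧ dz: 9*x
  coeff of dy ∧ dz: -2*y
Step 2: Apply d again to each 2-form coefficient. The only possible 3-form in R^3 is dx ∧ dy ∧ dz, with coefficient
  ∂(coeff of dy∧dz)/∂x - ∂(coeff of dx∧dz)/∂y + ∂(coeff of dx∧dy)/∂z
  = ∂/∂x (-2*y) - ∂/∂y (9*x) + ∂/∂z (0).
Each of these terms simplifies to sums of mixed partials that cancel in pairs. The result is 0 (by equality of mixed partials for smooth functions — Schwarz / Clairaut).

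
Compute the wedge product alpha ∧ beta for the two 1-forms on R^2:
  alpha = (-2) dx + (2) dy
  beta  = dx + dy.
alpha ∧ beta = (-4) dx ∧ dy

Distribute the wedge, using dx_i ∧ dx_j = -dx_j ∧ dx_i and dx_i ∧ dx_i = 0. For each pair (i, j) with i < j, the coefficient of dx_i ∧ dx_j in alpha ∧ beta is (alpha_i * beta_j - alpha_j * beta_i). Collecting: alpha ∧ beta = (-4) dx ∧ dy.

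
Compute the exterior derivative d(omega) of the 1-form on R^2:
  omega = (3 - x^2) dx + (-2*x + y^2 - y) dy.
d(omega) = (-2) dx ∧ dy

For a 1-form omega = sum_i f_i dx_i, the exterior derivative is
  d(omega) = sum_{i < j} (∂f_j/∂x_i - ∂f_i/∂x_j) dx_i ∧ dx_j.
  coefficient of dx ∧ dy: ∂f_2/∂x - ∂f_1/∂y = ∂(-2*x + y^2 - y)/∂x - ∂(3 - x^2)/∂y = -2
Assembling: d(omega) = (-2) dx ∧ dy.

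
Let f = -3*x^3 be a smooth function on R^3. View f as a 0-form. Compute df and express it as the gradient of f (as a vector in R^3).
df = (-9*x^2) dx + (0) dy + (0) dz; grad f = (-9*x^2, 0, 0)

For a 0-form f, d f = (∂f/∂x) dx + (∂f/∂y) dy + (∂f/∂z) dz. The components of the vector representation are exactly the entries of grad f in Cartesian coordinates:
  ∂f/∂x = -9*x^2
  ∂f/∂y = 0
  ∂f/∂z = 0.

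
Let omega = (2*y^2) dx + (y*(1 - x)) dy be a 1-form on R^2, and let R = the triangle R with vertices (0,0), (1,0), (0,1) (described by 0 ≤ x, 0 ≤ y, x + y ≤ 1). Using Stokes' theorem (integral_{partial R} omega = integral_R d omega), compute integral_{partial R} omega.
integral_(partial R) omega = -5/6

Stokes: integral_partial_R omega = integral_R d omega with d omega = (∂Q/∂x - ∂P/∂y) dx ∧ dy.
  ∂Q/∂x = -y
  ∂P/∂y = 4*y
  integrand = ∂Q/∂x - ∂P/∂y = -5*y.
Integrating over R: integral_0^1 integral_0^{1-x} (-5*y) dy dx = -5/6.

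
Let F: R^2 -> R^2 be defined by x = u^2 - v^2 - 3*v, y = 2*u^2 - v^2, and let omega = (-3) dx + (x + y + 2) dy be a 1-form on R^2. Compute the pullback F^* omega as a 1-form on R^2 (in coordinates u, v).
F^* omega = (2*u*(6*u^2 - 4*v^2 - 6*v + 1)) du + (-6*u^2*v + 4*v^3 + 6*v^2 + 2*v + 9) dv

Using F^*(f dg) = (f ∘ F) d(g ∘ F), substitute each coordinate x_i by F_i(u, v) in f_i, and replace dx_i by d F_i = (∂F_i/∂u) du + (∂F_i/∂v) dv.
  For the x component: f_1(F) = -3; d F_1 = (2*u) du + (-2*v - 3) dv
  For the y component: f_2(F) = 3*u^2 - 2*v^2 - 3*v + 2; d F_2 = (4*u) du + (-2*v) dv
Combining and collecting du, dv coefficients:
  coeff of du: 2*u*(6*u^2 - 4*v^2 - 6*v + 1)
  coeff of dv: -6*u^2*v + 4*v^3 + 6*v^2 + 2*v + 9
F^* omega = (2*u*(6*u^2 - 4*v^2 - 6*v + 1)) du + (-6*u^2*v + 4*v^3 + 6*v^2 + 2*v + 9) dv.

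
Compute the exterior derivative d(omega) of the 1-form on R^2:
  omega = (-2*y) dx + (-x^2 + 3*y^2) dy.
d(omega) = (2 - 2*x) dx ∧ dy

For a 1-form omega = sum_i f_i dx_i, the exterior derivative is
  d(omega) = sum_{i < j} (∂f_j/∂x_i - ∂f_i/∂x_j) dx_i ∧ dx_j.
  coefficient of dx ∧ dy: ∂f_2/∂x - ∂f_1/∂y = ∂(-x^2 + 3*y^2)/∂x - ∂(-2*y)/∂y = 2 - 2*x
Assembling: d(omega) = (2 - 2*x) dx ∧ dy.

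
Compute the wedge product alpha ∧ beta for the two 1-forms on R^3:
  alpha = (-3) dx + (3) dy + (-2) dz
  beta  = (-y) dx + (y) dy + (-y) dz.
alpha ∧ beta = (y) dx ∧ dz + (-y) dy ∧ dz

Distribute the wedge, using dx_i ∧ dx_j = -dx_j ∧ dx_i and dx_i ∧ dx_i = 0. For each pair (i, j) with i < j, the coefficient of dx_i ∧ dx_j in alpha ∧ beta is (alpha_i * beta_j - alpha_j * beta_i). Collecting: alpha ∧ beta = (y) dx ∧ dz + (-y) dy ∧ dz.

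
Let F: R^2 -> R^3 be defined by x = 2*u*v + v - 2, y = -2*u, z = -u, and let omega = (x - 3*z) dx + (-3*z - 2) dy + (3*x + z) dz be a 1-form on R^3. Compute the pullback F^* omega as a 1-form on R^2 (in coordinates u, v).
F^* omega = (4*u*v^2 - 5*u + 2*v^2 - 7*v + 10) du + (4*u^2*v + 6*u^2 + 4*u*v - u + v - 2) dv

Using F^*(f dg) = (f ∘ F) d(g ∘ F), substitute each coordinate x_i by F_i(u, v) in f_i, and replace dx_i by d F_i = (∂F_i/∂u) du + (∂F_i/∂v) dv.
  For the x component: f_1(F) = 2*u*v + 3*u + v - 2; d F_1 = (2*v) du + (2*u + 1) dv
  For the y component: f_2(F) = 3*u - 2; d F_2 = (-2) du + (0) dv
  For the z component: f_3(F) = 6*u*v - u + 3*v - 6; d F_3 = (-1) du + (0) dv
Combining and collecting du, dv coefficients:
  coeff of du: 4*u*v^2 - 5*u + 2*v^2 - 7*v + 10
  coeff of dv: 4*u^2*v + 6*u^2 + 4*u*v - u + v - 2
F^* omega = (4*u*v^2 - 5*u + 2*v^2 - 7*v + 10) du + (4*u^2*v + 6*u^2 + 4*u*v - u + v - 2) dv.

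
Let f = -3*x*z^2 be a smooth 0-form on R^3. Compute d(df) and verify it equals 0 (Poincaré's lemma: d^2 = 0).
d(df) = 0

Step 1: df = sum_i (∂f/∂x_i) dx_i = (-3*z^2) dx + (0) dy + (-6*x*z) dz.
Step 2: Apply d again. Using the 1-form formula, the coefficient of dx ∧ dy in d(df) is ∂^2 f/∂x ∂y - ∂^2 f/∂y ∂x = (0) - (0) = 0 (equality of mixed partials for smooth f).
Similarly for dx ∧ dz and dy ∧ dz — all coefficients vanish. So d(df) = 0.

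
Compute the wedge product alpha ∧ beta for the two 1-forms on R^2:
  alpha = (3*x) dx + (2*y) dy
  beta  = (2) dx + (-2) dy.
alpha ∧ beta = (-6*x - 4*y) dx ∧ dy

Distribute the wedge, using dx_i ∧ dx_j = -dx_j ∧ dx_i and dx_i ∧ dx_i = 0. For each pair (i, j) with i < j, the coefficient of dx_i ∧ dx_j in alpha ∧ beta is (alpha_i * beta_j - alpha_j * beta_i). Collecting: alpha ∧ beta = (-6*x - 4*y) dx ∧ dy.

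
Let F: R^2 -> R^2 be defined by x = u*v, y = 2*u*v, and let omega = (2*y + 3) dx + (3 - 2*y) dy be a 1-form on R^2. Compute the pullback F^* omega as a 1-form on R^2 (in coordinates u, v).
F^* omega = (v*(-4*u*v + 9)) du + (u*(-4*u*v + 9)) dv

Using F^*(f dg) = (f ∘ F) d(g ∘ F), substitute each coordinate x_i by F_i(u, v) in f_i, and replace dx_i by d F_i = (∂F_i/∂u) du + (∂F_i/∂v) dv.
  For the x component: f_1(F) = 4*u*v + 3; d F_1 = (v) du + (u) dv
  For the y component: f_2(F) = -4*u*v + 3; d F_2 = (2*v) du + (2*u) dv
Combining and collecting du, dv coefficients:
  coeff of du: v*(-4*u*v + 9)
  coeff of dv: u*(-4*u*v + 9)
F^* omega = (v*(-4*u*v + 9)) du + (u*(-4*u*v + 9)) dv.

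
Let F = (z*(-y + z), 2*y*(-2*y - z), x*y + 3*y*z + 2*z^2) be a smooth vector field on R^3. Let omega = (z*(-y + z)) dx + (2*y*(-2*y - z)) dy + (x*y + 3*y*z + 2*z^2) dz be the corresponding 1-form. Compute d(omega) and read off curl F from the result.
d(omega) = (x + 2*y + 3*z) dy ∧ dz + (-2*y + 2*z) dz ∧ dx + (z) dx ∧ dy; curl F = (x + 2*y + 3*z, -2*y + 2*z, z)

d omega = sum_{i<j} (∂f_j/∂x_i - ∂f_i/∂x_j) dx_i ∧ dx_j. Under the identification (dy ∧ dz, dz ∧ dx, dx ∧ dy) ↔ (e_x, e_y, e_z), the coefficients are exactly the components of curl F. Compute:
  ∂R/∂y - ∂Q/∂z = (x + 3*z) - (-2*y) = x + 2*y + 3*z
  ∂P/∂z - ∂R/∂x = (-y + 2*z) - (y) = -2*y + 2*z
  ∂Q/∂x - ∂P/∂y = (0) - (-z) = z.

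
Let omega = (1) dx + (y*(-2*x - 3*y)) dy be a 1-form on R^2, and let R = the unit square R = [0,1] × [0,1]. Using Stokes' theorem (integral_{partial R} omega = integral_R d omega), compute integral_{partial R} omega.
integral_(partial R) omega = -1

Stokes: integral_partial_R omega = integral_R d omega with d omega = (∂Q/∂x - ∂P/∂y) dx ∧ dy.
  ∂Q/∂x = -2*y
  ∂P/∂y = 0
  integrand = ∂Q/∂x - ∂P/∂y = -2*y.
Integrating over R: integral_0^1 integral_0^1 (-2*y) dx dy = -1.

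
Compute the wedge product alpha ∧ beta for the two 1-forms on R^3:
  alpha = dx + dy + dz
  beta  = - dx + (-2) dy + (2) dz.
alpha ∧ beta = (-1) dx ∧ dy + (3) dx ∧ dz + (4) dy ∧ dz

Distribute the wedge, using dx_i ∧ dx_j = -dx_j ∧ dx_i and dx_i ∧ dx_i = 0. For each pair (i, j) with i < j, the coefficient of dx_i ∧ dx_j in alpha ∧ beta is (alpha_i * beta_j - alpha_j * beta_i). Collecting: alpha ∧ beta = (-1) dx ∧ dy + (3) dx ∧ dz + (4) dy ∧ dz.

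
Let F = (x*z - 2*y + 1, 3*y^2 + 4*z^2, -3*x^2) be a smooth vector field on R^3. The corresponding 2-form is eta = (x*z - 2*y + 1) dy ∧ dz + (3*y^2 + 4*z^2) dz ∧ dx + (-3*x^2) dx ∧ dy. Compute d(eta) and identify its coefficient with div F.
d(eta) = (6*y + z) dx ∧ dy ∧ dz; div F = 6*y + z

For a 2-form in R^3 of the form above, applying d gives a 3-form with coefficient ∂P/∂x + ∂Q/∂y + ∂R/∂z:
  ∂P/∂x = z
  ∂Q/∂y = 6*y
  ∂R/∂z = 0
Sum = 6*y + z, which is exactly div F.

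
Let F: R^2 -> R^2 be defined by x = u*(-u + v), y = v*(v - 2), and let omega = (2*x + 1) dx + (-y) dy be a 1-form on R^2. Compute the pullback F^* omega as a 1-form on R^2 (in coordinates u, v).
F^* omega = (4*u^3 - 6*u^2*v + 2*u*v^2 - 2*u + v) du + (-2*u^3 + 2*u^2*v + u - 2*v^3 + 6*v^2 - 4*v) dv

Using F^*(f dg) = (f ∘ F) d(g ∘ F), substitute each coordinate x_i by F_i(u, v) in f_i, and replace dx_i by d F_i = (∂F_i/∂u) du + (∂F_i/∂v) dv.
  For the x component: f_1(F) = -2*u^2 + 2*u*v + 1; d F_1 = (-2*u + v) du + (u) dv
  For the y component: f_2(F) = v*(2 - v); d F_2 = (0) du + (2*v - 2) dv
Combining and collecting du, dv coefficients:
  coeff of du: 4*u^3 - 6*u^2*v + 2*u*v^2 - 2*u + v
  coeff of dv: -2*u^3 + 2*u^2*v + u - 2*v^3 + 6*v^2 - 4*v
F^* omega = (4*u^3 - 6*u^2*v + 2*u*v^2 - 2*u + v) du + (-2*u^3 + 2*u^2*v + u - 2*v^3 + 6*v^2 - 4*v) dv.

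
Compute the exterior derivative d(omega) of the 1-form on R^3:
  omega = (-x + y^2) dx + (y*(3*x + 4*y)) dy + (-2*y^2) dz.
d(omega) = (y) dx ∧ dy + (-4*y) dy ∧ dz

For a 1-form omega = sum_i f_i dx_i, the exterior derivative is
  d(omega) = sum_{i < j} (∂f_j/∂x_i - ∂f_i/∂x_j) dx_i ∧ dx_j.
  coefficient of dx ∧ dy: ∂f_2/∂x - ∂f_1/∂y = ∂(y*(3*x + 4*y))/∂x - ∂(-x + y^2)/∂y = y
  coefficient of dy ∧ dz: ∂f_3/∂y - ∂f_2/∂z = ∂(-2*y^2)/∂y - ∂(y*(3*x + 4*y))/∂z = -4*y
Assembling: d(omega) = (y) dx ∧ dy + (-4*y) dy ∧ dz.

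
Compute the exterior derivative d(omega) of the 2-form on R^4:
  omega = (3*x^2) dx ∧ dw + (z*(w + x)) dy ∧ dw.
d(omega) = (z) dx ∧ dy ∧ dw + (-w - x) dy ∧ dz ∧ dw

For a 2-form omega = sum_{i<j} g_{ij} dx_i ∧ dx_j, the exterior derivative is
  d(omega) = sum_{i<j} d(g_{ij}) ∧ dx_i ∧ dx_j = sum_{i<j, k} (∂g_{ij}/∂x_k) dx_k ∧ dx_i ∧ dx_j.
Expand each term, using dx_k ∧ dx_i ∧ dx_j = sgn(permutation) dx_{(a)} ∧ dx_{(b)} ∧ dx_{(c)} with (a < b < c) sorted:
  d(z*(w + x)) includes (∂/∂x)(z*(w + x)) dx = (z) dx, which multiplied by dy ∧ dw gives (z) dx ∧ dy ∧ dw
  d(z*(w + x)) includes (∂/∂z)(z*(w + x)) dz = (w + x) dz, which multiplied by dy ∧ dw gives (-w - x) dy ∧ dz ∧ dw
Collecting like 3-forms: d(omega) = (z) dx ∧ dy ∧ dw + (-w - x) dy ∧ dz ∧ dw.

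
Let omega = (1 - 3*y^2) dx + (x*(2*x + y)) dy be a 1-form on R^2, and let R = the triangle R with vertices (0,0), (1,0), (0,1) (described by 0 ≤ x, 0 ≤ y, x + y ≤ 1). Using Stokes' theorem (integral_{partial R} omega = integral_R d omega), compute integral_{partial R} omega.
integral_(partial R) omega = 11/6

Stokes: integral_partial_R omega = integral_R d omega with d omega = (∂Q/∂x - ∂P/∂y) dx ∧ dy.
  ∂Q/∂x = 4*x + y
  ∂P/∂y = -6*y
  integrand = ∂Q/∂x - ∂P/∂y = 4*x + 7*y.
Integrating over R: integral_0^1 integral_0^{1-x} (4*x + 7*y) dy dx = 11/6.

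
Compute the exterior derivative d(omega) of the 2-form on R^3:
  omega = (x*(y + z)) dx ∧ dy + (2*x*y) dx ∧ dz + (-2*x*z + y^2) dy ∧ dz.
d(omega) = (-x - 2*z) dx ∧ dy ∧ dz

For a 2-form omega = sum_{i<j} g_{ij} dx_i ∧ dx_j, the exterior derivative is
  d(omega) = sum_{i<j} d(g_{ij}) ∧ dx_i ∧ dx_j = sum_{i<j, k} (∂g_{ij}/∂x_k) dx_k ∧ dx_i ∧ dx_j.
Expand each term, using dx_k ∧ dx_i ∧ dx_j = sgn(permutation) dx_{(a)} ∧ dx_{(b)} ∧ dx_{(c)} with (a < b < c) sorted:
  d(x*(y + z)) includes (∂/∂z)(x*(y + z)) dz = (x) dz, which multiplied by dx ∧ dy gives (x) dx ∧ dy ∧ dz
  d(2*x*y) includes (∂/∂y)(2*x*y) dy = (2*x) dy, which multiplied by dx ∧ dz gives (-2*x) dx ∧ dy ∧ dz
  d(-2*x*z + y^2) includes (∂/∂x)(-2*x*z + y^2) dx = (-2*z) dx, which multiplied by dy ∧ dz gives (-2*z) dx ∧ dy ∧ dz
Collecting like 3-forms: d(omega) = (-x - 2*z) dx ∧ dy ∧ dz.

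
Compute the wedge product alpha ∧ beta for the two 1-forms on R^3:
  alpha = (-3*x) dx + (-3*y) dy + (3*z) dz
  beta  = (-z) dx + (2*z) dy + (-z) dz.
alpha ∧ beta = (-3*z*(2*x + y)) dx ∧ dy + (3*z*(x + z)) dx ∧ dz + (3*z*(y - 2*z)) dy ∧ dz

Distribute the wedge, using dx_i ∧ dx_j = -dx_j ∧ dx_i and dx_i ∧ dx_i = 0. For each pair (i, j) with i < j, the coefficient of dx_i ∧ dx_j in alpha ∧ beta is (alpha_i * beta_j - alpha_j * beta_i). Collecting: alpha ∧ beta = (-3*z*(2*x + y)) dx ∧ dy + (3*z*(x + z)) dx ∧ dz + (3*z*(y - 2*z)) dy ∧ dz.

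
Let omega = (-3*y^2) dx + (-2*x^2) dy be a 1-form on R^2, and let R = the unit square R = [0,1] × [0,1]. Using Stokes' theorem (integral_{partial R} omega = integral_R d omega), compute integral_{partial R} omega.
integral_(partial R) omega = 1

Stokes: integral_partial_R omega = integral_R d omega with d omega = (∂Q/∂x - ∂P/∂y) dx ∧ dy.
  ∂Q/∂x = -4*x
  ∂P/∂y = -6*y
  integrand = ∂Q/∂x - ∂P/∂y = -4*x + 6*y.
Integrating over R: integral_0^1 integral_0^1 (-4*x + 6*y) dx dy = 1.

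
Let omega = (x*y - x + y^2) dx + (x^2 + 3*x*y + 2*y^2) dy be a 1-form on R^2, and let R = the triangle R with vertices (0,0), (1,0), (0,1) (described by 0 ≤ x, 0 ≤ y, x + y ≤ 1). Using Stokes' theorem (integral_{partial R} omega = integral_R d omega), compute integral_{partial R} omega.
integral_(partial R) omega = 1/3

Stokes: integral_partial_R omega = integral_R d omega with d omega = (∂Q/∂x - ∂P/∂y) dx ∧ dy.
  ∂Q/∂x = 2*x + 3*y
  ∂P/∂y = x + 2*y
  integrand = ∂Q/∂x - ∂P/∂y = x + y.
Integrating over R: integral_0^1 integral_0^{1-x} (x + y) dy dx = 1/3.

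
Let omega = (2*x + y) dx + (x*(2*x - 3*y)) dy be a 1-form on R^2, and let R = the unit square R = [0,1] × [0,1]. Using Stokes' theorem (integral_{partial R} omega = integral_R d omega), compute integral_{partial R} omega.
integral_(partial R) omega = -1/2

Stokes: integral_partial_R omega = integral_R d omega with d omega = (∂Q/∂x - ∂P/∂y) dx ∧ dy.
  ∂Q/∂x = 4*x - 3*y
  ∂P/∂y = 1
  integrand = ∂Q/∂x - ∂P/∂y = 4*x - 3*y - 1.
Integrating over R: integral_0^1 integral_0^1 (4*x - 3*y - 1) dx dy = -1/2.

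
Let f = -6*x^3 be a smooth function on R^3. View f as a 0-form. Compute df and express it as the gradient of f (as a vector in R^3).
df = (-18*x^2) dx + (0) dy + (0) dz; grad f = (-18*x^2, 0, 0)

For a 0-form f, d f = (∂f/∂x) dx + (∂f/∂y) dy + (∂f/∂z) dz. The components of the vector representation are exactly the entries of grad f in Cartesian coordinates:
  ∂f/∂x = -18*x^2
  ∂f/∂y = 0
  ∂f/∂z = 0.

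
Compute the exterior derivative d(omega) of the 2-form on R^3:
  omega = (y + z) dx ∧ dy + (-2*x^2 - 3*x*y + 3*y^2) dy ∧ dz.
d(omega) = (-4*x - 3*y + 1) dx ∧ dy ∧ dz

For a 2-form omega = sum_{i<j} g_{ij} dx_i ∧ dx_j, the exterior derivative is
  d(omega) = sum_{i<j} d(g_{ij}) ∧ dx_i ∧ dx_j = sum_{i<j, k} (∂g_{ij}/∂x_k) dx_k ∧ dx_i ∧ dx_j.
Expand each term, using dx_k ∧ dx_i ∧ dx_j = sgn(permutation) dx_{(a)} ∧ dx_{(b)} ∧ dx_{(c)} with (a < b < c) sorted:
  d(y + z) includes (∂/∂z)(y + z) dz = (1) dz, which multiplied by dx ∧ dy gives (1) dx ∧ dy ∧ dz
  d(-2*x^2 - 3*x*y + 3*y^2) includes (∂/∂x)(-2*x^2 - 3*x*y + 3*y^2) dx = (-4*x - 3*y) dx, which multiplied by dy ∧ dz gives (-4*x - 3*y) dx ∧ dy ∧ dz
Collecting like 3-forms: d(omega) = (-4*x - 3*y + 1) dx ∧ dy ∧ dz.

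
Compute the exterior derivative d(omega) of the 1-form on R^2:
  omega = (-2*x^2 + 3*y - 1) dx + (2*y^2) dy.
d(omega) = (-3) dx ∧ dy

For a 1-form omega = sum_i f_i dx_i, the exterior derivative is
  d(omega) = sum_{i < j} (∂f_j/∂x_i - ∂f_i/∂x_j) dx_i ∧ dx_j.
  coefficient of dx ∧ dy: ∂f_2/∂x - ∂f_1/∂y = ∂(2*y^2)/∂x - ∂(-2*x^2 + 3*y - 1)/∂y = -3
Assembling: d(omega) = (-3) dx ∧ dy.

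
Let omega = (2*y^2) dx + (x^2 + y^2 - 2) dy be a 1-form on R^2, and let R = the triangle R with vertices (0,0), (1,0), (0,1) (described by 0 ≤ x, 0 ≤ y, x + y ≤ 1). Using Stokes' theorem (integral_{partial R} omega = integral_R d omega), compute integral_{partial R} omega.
integral_(partial R) omega = -1/3

Stokes: integral_partial_R omega = integral_R d omega with d omega = (∂Q/∂x - ∂P/∂y) dx ∧ dy.
  ∂Q/∂x = 2*x
  ∂P/∂y = 4*y
  integrand = ∂Q/∂x - ∂P/∂y = 2*x - 4*y.
Integrating over R: integral_0^1 integral_0^{1-x} (2*x - 4*y) dy dx = -1/3.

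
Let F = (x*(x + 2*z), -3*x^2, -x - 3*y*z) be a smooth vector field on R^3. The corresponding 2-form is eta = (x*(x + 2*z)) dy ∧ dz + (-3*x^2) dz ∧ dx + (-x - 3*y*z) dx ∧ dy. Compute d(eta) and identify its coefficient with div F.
d(eta) = (2*x - 3*y + 2*z) dx ∧ dy ∧ dz; div F = 2*x - 3*y + 2*z

For a 2-form in R^3 of the form above, applying d gives a 3-form with coefficient ∂P/∂x + ∂Q/∂y + ∂R/∂z:
  ∂P/∂x = 2*x + 2*z
  ∂Q/∂y = 0
  ∂R/∂z = -3*y
Sum = 2*x - 3*y + 2*z, which is exactly div F.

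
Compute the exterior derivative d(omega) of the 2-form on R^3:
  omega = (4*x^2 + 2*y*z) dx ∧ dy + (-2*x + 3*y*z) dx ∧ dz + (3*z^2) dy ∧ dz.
d(omega) = (2*y - 3*z) dx ∧ dy ∧ dz

For a 2-form omega = sum_{i<j} g_{ij} dx_i ∧ dx_j, the exterior derivative is
  d(omega) = sum_{i<j} d(g_{ij}) ∧ dx_i ∧ dx_j = sum_{i<j, k} (∂g_{ij}/∂x_k) dx_k ∧ dx_i ∧ dx_j.
Expand each term, using dx_k ∧ dx_i ∧ dx_j = sgn(permutation) dx_{(a)} ∧ dx_{(b)} ∧ dx_{(c)} with (a < b < c) sorted:
  d(4*x^2 + 2*y*z) includes (∂/∂z)(4*x^2 + 2*y*z) dz = (2*y) dz, which multiplied by dx ∧ dy gives (2*y) dx ∧ dy ∧ dz
  d(-2*x + 3*y*z) includes (∂/∂y)(-2*x + 3*y*z) dy = (3*z) dy, which multiplied by dx ∧ dz gives (-3*z) dx ∧ dy ∧ dz
Collecting like 3-forms: d(omega) = (2*y - 3*z) dx ∧ dy ∧ dz.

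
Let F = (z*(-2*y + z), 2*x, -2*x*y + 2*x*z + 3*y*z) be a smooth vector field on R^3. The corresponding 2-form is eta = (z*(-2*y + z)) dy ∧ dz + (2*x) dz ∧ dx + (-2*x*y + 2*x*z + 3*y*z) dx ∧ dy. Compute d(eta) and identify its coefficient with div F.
d(eta) = (2*x + 3*y) dx ∧ dy ∧ dz; div F = 2*x + 3*y

For a 2-form in R^3 of the form above, applying d gives a 3-form with coefficient ∂P/∂x + ∂Q/∂y + ∂R/∂z:
  ∂P/∂x = 0
  ∂Q/∂y = 0
  ∂R/∂z = 2*x + 3*y
Sum = 2*x + 3*y, which is exactly div F.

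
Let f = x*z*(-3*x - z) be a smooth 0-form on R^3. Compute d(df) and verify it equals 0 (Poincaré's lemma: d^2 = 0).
d(df) = 0

Step 1: df = sum_i (∂f/∂x_i) dx_i = (z*(-6*x - z)) dx + (0) dy + (x*(-3*x - 2*z)) dz.
Step 2: Apply d again. Using the 1-form formula, the coefficient of dx ∧ dy in d(df) is ∂^2 f/∂x ∂y - ∂^2 f/∂y ∂x = (0) - (0) = 0 (equality of mixed partials for smooth f).
Similarly for dx ∧ dz and dy ∧ dz — all coefficients vanish. So d(df) = 0.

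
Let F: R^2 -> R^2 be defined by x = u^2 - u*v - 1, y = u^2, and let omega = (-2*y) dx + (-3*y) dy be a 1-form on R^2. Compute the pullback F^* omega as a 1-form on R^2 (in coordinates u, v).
F^* omega = (2*u^2*(-5*u + v)) du + (2*u^3) dv

Using F^*(f dg) = (f ∘ F) d(g ∘ F), substitute each coordinate x_i by F_i(u, v) in f_i, and replace dx_i by d F_i = (∂F_i/∂u) du + (∂F_i/∂v) dv.
  For the x component: f_1(F) = -2*u^2; d F_1 = (2*u - v) du + (-u) dv
  For the y component: f_2(F) = -3*u^2; d F_2 = (2*u) du + (0) dv
Combining and collecting du, dv coefficients:
  coeff of du: 2*u^2*(-5*u + v)
  coeff of dv: 2*u^3
F^* omega = (2*u^2*(-5*u + v)) du + (2*u^3) dv.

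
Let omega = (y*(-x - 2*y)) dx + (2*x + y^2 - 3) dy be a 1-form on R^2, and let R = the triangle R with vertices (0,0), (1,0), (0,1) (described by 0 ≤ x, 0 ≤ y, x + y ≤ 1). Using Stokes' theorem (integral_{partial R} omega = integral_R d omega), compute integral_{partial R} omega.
integral_(partial R) omega = 11/6

Stokes: integral_partial_R omega = integral_R d omega with d omega = (∂Q/∂x - ∂P/∂y) dx ∧ dy.
  ∂Q/∂x = 2
  ∂P/∂y = -x - 4*y
  integrand = ∂Q/∂x - ∂P/∂y = x + 4*y + 2.
Integrating over R: integral_0^1 integral_0^{1-x} (x + 4*y + 2) dy dx = 11/6.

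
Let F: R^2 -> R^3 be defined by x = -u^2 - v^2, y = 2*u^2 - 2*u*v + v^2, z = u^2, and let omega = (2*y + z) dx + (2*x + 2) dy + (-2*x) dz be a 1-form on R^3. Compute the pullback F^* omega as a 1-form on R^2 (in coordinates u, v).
F^* omega = (-14*u^3 + 12*u^2*v - 8*u*v^2 + 8*u + 4*v^3 - 4*v) du + (4*u^3 - 14*u^2*v + 12*u*v^2 - 4*u - 8*v^3 + 4*v) dv

Using F^*(f dg) = (f ∘ F) d(g ∘ F), substitute each coordinate x_i by F_i(u, v) in f_i, and replace dx_i by d F_i = (∂F_i/∂u) du + (∂F_i/∂v) dv.
  For the x component: f_1(F) = 5*u^2 - 4*u*v + 2*v^2; d F_1 = (-2*u) du + (-2*v) dv
  For the y component: f_2(F) = -2*u^2 - 2*v^2 + 2; d F_2 = (4*u - 2*v) du + (-2*u + 2*v) dv
  For the z component: f_3(F) = 2*u^2 + 2*v^2; d F_3 = (2*u) du + (0) dv
Combining and collecting du, dv coefficients:
  coeff of du: -14*u^3 + 12*u^2*v - 8*u*v^2 + 8*u + 4*v^3 - 4*v
  coeff of dv: 4*u^3 - 14*u^2*v + 12*u*v^2 - 4*u - 8*v^3 + 4*v
F^* omega = (-14*u^3 + 12*u^2*v - 8*u*v^2 + 8*u + 4*v^3 - 4*v) du + (4*u^3 - 14*u^2*v + 12*u*v^2 - 4*u - 8*v^3 + 4*v) dv.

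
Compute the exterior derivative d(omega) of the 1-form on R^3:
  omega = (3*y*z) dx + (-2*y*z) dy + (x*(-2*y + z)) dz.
d(omega) = (-3*z) dx ∧ dy + (-5*y + z) dx ∧ dz + (-2*x + 2*y) dy ∧ dz

For a 1-form omega = sum_i f_i dx_i, the exterior derivative is
  d(omega) = sum_{i < j} (∂f_j/∂x_i - ∂f_i/∂x_j) dx_i ∧ dx_j.
  coefficient of dx ∧ dy: ∂f_2/∂x - ∂f_1/∂y = ∂(-2*y*z)/∂x - ∂(3*y*z)/∂y = -3*z
  coefficient of dx ∧ dz: ∂f_3/∂x - ∂f_1/∂z = ∂(x*(-2*y + z))/∂x - ∂(3*y*z)/∂z = -5*y + z
  coefficient of dy ∧ dz: ∂f_3/∂y - ∂f_2/∂z = ∂(x*(-2*y + z))/∂y - ∂(-2*y*z)/∂z = -2*x + 2*y
Assembling: d(omega) = (-3*z) dx ∧ dy + (-5*y + z) dx ∧ dz + (-2*x + 2*y) dy ∧ dz.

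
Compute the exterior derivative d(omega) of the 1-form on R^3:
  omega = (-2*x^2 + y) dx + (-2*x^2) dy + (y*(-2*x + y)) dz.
d(omega) = (-4*x - 1) dx ∧ dy + (-2*y) dx ∧ dz + (-2*x + 2*y) dy ∧ dz

For a 1-form omega = sum_i f_i dx_i, the exterior derivative is
  d(omega) = sum_{i < j} (∂f_j/∂x_i - ∂f_i/∂x_j) dx_i ∧ dx_j.
  coefficient of dx ∧ dy: ∂f_2/∂x - ∂f_1/∂y = ∂(-2*x^2)/∂x - ∂(-2*x^2 + y)/∂y = -4*x - 1
  coefficient of dx ∧ dz: ∂f_3/∂x - ∂f_1/∂z = ∂(y*(-2*x + y))/∂x - ∂(-2*x^2 + y)/∂z = -2*y
  coefficient of dy ∧ dz: ∂f_3/∂y - ∂f_2/∂z = ∂(y*(-2*x + y))/∂y - ∂(-2*x^2)/∂z = -2*x + 2*y
Assembling: d(omega) = (-4*x - 1) dx ∧ dy + (-2*y) dx ∧ dz + (-2*x + 2*y) dy ∧ dz.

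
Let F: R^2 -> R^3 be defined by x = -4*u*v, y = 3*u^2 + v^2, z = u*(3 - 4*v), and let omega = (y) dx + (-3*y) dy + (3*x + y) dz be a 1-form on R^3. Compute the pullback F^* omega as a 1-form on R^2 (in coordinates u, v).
F^* omega = (-54*u^3 - 24*u^2*v + 9*u^2 + 30*u*v^2 - 36*u*v - 8*v^3 + 3*v^2) du + (-24*u^3 + 30*u^2*v - 8*u*v^2 - 6*v^3) dv

Using F^*(f dg) = (f ∘ F) d(g ∘ F), substitute each coordinate x_i by F_i(u, v) in f_i, and replace dx_i by d F_i = (∂F_i/∂u) du + (∂F_i/∂v) dv.
  For the x component: f_1(F) = 3*u^2 + v^2; d F_1 = (-4*v) du + (-4*u) dv
  For the y component: f_2(F) = -9*u^2 - 3*v^2; d F_2 = (6*u) du + (2*v) dv
  For the z component: f_3(F) = 3*u^2 - 12*u*v + v^2; d F_3 = (3 - 4*v) du + (-4*u) dv
Combining and collecting du, dv coefficients:
  coeff of du: -54*u^3 - 24*u^2*v + 9*u^2 + 30*u*v^2 - 36*u*v - 8*v^3 + 3*v^2
  coeff of dv: -24*u^3 + 30*u^2*v - 8*u*v^2 - 6*v^3
F^* omega = (-54*u^3 - 24*u^2*v + 9*u^2 + 30*u*v^2 - 36*u*v - 8*v^3 + 3*v^2) du + (-24*u^3 + 30*u^2*v - 8*u*v^2 - 6*v^3) dv.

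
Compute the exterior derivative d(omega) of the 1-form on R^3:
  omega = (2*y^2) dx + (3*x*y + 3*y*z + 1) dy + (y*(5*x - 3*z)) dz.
d(omega) = (-y) dx ∧ dy + (5*y) dx ∧ dz + (5*x - 3*y - 3*z) dy ∧ dz

For a 1-form omega = sum_i f_i dx_i, the exterior derivative is
  d(omega) = sum_{i < j} (∂f_j/∂x_i - ∂f_i/∂x_j) dx_i ∧ dx_j.
  coefficient of dx ∧ dy: ∂f_2/∂x - ∂f_1/∂y = ∂(3*x*y + 3*y*z + 1)/∂x - ∂(2*y^2)/∂y = -y
  coefficient of dx ∧ dz: ∂f_3/∂x - ∂f_1/∂z = ∂(y*(5*x - 3*z))/∂x - ∂(2*y^2)/∂z = 5*y
  coefficient of dy ∧ dz: ∂f_3/∂y - ∂f_2/∂z = ∂(y*(5*x - 3*z))/∂y - ∂(3*x*y + 3*y*z + 1)/∂z = 5*x - 3*y - 3*z
Assembling: d(omega) = (-y) dx ∧ dy + (5*y) dx ∧ dz + (5*x - 3*y - 3*z) dy ∧ dz.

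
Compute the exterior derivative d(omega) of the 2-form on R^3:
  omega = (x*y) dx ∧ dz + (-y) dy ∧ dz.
d(omega) = (-x) dx ∧ dy ∧ dz

For a 2-form omega = sum_{i<j} g_{ij} dx_i ∧ dx_j, the exterior derivative is
  d(omega) = sum_{i<j} d(g_{ij}) ∧ dx_i ∧ dx_j = sum_{i<j, k} (∂g_{ij}/∂x_k) dx_k ∧ dx_i ∧ dx_j.
Expand each term, using dx_k ∧ dx_i ∧ dx_j = sgn(permutation) dx_{(a)} ∧ dx_{(b)} ∧ dx_{(c)} with (a < b < c) sorted:
  d(x*y) includes (∂/∂y)(x*y) dy = (x) dy, which multiplied by dx ∧ dz gives (-x) dx ∧ dy ∧ dz
Collecting like 3-forms: d(omega) = (-x) dx ∧ dy ∧ dz.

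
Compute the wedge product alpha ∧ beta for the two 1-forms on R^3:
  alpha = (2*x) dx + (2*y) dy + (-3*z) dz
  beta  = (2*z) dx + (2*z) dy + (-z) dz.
alpha ∧ beta = (4*z*(x - y)) dx ∧ dy + (2*z*(-x + 3*z)) dx ∧ dz + (2*z*(-y + 3*z)) dy ∧ dz

Distribute the wedge, using dx_i ∧ dx_j = -dx_j ∧ dx_i and dx_i ∧ dx_i = 0. For each pair (i, j) with i < j, the coefficient of dx_i ∧ dx_j in alpha ∧ beta is (alpha_i * beta_j - alpha_j * beta_i). Collecting: alpha ∧ beta = (4*z*(x - y)) dx ∧ dy + (2*z*(-x + 3*z)) dx ∧ dz + (2*z*(-y + 3*z)) dy ∧ dz.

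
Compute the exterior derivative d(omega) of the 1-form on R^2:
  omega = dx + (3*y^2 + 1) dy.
d(omega) = 0

For a 1-form omega = sum_i f_i dx_i, the exterior derivative is
  d(omega) = sum_{i < j} (∂f_j/∂x_i - ∂f_i/∂x_j) dx_i ∧ dx_j.

Assembling: d(omega) = 0.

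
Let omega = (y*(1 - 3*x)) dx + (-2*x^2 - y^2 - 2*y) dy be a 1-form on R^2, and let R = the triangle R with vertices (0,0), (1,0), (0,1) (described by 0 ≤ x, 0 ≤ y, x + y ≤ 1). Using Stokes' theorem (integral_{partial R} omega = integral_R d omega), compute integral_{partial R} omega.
integral_(partial R) omega = -2/3

Stokes: integral_partial_R omega = integral_R d omega with d omega = (∂Q/∂x - ∂P/∂y) dx ∧ dy.
  ∂Q/∂x = -4*x
  ∂P/∂y = 1 - 3*x
  integrand = ∂Q/∂x - ∂P/∂y = -x - 1.
Integrating over R: integral_0^1 integral_0^{1-x} (-x - 1) dy dx = -2/3.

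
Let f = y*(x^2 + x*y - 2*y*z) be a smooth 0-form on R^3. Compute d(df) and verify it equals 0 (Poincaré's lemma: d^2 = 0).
d(df) = 0

Step 1: df = sum_i (∂f/∂x_i) dx_i = (y*(2*x + y)) dx + (x^2 + 2*x*y - 4*y*z) dy + (-2*y^2) dz.
Step 2: Apply d again. Using the 1-form formula, the coefficient of dx ∧ dy in d(df) is ∂^2 f/∂x ∂y - ∂^2 f/∂y ∂x = (2*x + 2*y) - (2*x + 2*y) = 0 (equality of mixed partials for smooth f).
Similarly for dx ∧ dz and dy ∧ dz — all coefficients vanish. So d(df) = 0.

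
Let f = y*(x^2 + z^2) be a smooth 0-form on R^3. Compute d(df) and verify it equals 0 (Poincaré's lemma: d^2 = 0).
d(df) = 0

Step 1: df = sum_i (∂f/∂x_i) dx_i = (2*x*y) dx + (x^2 + z^2) dy + (2*y*z) dz.
Step 2: Apply d again. Using the 1-form formula, the coefficient of dx ∧ dy in d(df) is ∂^2 f/∂x ∂y - ∂^2 f/∂y ∂x = (2*x) - (2*x) = 0 (equality of mixed partials for smooth f).
Similarly for dx ∧ dz and dy ∧ dz — all coefficients vanish. So d(df) = 0.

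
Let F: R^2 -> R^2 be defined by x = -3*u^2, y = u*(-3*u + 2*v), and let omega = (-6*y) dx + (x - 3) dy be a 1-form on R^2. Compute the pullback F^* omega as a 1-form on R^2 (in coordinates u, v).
F^* omega = (-90*u^3 + 66*u^2*v + 18*u - 6*v) du + (6*u*(-u^2 - 1)) dv

Using F^*(f dg) = (f ∘ F) d(g ∘ F), substitute each coordinate x_i by F_i(u, v) in f_i, and replace dx_i by d F_i = (∂F_i/∂u) du + (∂F_i/∂v) dv.
  For the x component: f_1(F) = 6*u*(3*u - 2*v); d F_1 = (-6*u) du + (0) dv
  For the y component: f_2(F) = -3*u^2 - 3; d F_2 = (-6*u + 2*v) du + (2*u) dv
Combining and collecting du, dv coefficients:
  coeff of du: -90*u^3 + 66*u^2*v + 18*u - 6*v
  coeff of dv: 6*u*(-u^2 - 1)
F^* omega = (-90*u^3 + 66*u^2*v + 18*u - 6*v) du + (6*u*(-u^2 - 1)) dv.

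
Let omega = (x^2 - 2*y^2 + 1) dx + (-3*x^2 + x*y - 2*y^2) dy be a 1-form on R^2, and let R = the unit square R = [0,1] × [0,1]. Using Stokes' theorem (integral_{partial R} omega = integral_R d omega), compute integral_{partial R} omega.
integral_(partial R) omega = -1/2

Stokes: integral_partial_R omega = integral_R d omega with d omega = (∂Q/∂x - ∂P/∂y) dx ∧ dy.
  ∂Q/∂x = -6*x + y
  ∂P/∂y = -4*y
  integrand = ∂Q/∂x - ∂P/∂y = -6*x + 5*y.
Integrating over R: integral_0^1 integral_0^1 (-6*x + 5*y) dx dy = -1/2.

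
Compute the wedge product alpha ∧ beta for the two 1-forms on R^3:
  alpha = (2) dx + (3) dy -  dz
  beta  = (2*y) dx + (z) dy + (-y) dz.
alpha ∧ beta = (-6*y + 2*z) dx ∧ dy + (-3*y + z) dy ∧ dz

Distribute the wedge, using dx_i ∧ dx_j = -dx_j ∧ dx_i and dx_i ∧ dx_i = 0. For each pair (i, j) with i < j, the coefficient of dx_i ∧ dx_j in alpha ∧ beta is (alpha_i * beta_j - alpha_j * beta_i). Collecting: alpha ∧ beta = (-6*y + 2*z) dx ∧ dy + (-3*y + z) dy ∧ dz.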